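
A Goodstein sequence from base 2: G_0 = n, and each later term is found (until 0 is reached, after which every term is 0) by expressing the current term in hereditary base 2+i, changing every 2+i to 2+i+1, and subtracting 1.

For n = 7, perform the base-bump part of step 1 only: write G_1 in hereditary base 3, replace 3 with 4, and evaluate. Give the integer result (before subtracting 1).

260

[0] 7 ≡ 2^2 + 2 + 1 (base 2). Lift 3: 31. −1: 30.
[1] 30 ≡ 3^3 + 3 (base 3). Lift 4: 260. −1: 259.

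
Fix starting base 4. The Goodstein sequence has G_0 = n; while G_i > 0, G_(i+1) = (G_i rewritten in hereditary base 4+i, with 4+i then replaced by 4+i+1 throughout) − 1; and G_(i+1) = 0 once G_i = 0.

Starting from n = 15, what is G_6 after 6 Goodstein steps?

base 4: 15 = 3·4 + 3; at 5: 3·5 + 3 = 18; next = 17
base 5: 17 = 3·5 + 2; at 6: 3·6 + 2 = 20; next = 19
base 6: 19 = 3·6 + 1; at 7: 3·7 + 1 = 22; next = 21
base 7: 21 = 3·7; at 8: 3·8 = 24; next = 23
base 8: 23 = 2·8 + 7; at 9: 2·9 + 7 = 25; next = 24
base 9: 24 = 2·9 + 6; at 10: 2·10 + 6 = 26; next = 25
base 10: 25 = 2·10 + 5; at 11: 2·11 + 5 = 27; next = 26

25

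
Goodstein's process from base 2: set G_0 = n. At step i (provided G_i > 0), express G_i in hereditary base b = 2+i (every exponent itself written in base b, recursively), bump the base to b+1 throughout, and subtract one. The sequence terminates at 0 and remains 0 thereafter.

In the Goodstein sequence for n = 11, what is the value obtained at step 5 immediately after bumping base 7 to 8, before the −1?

134217728

i=0: 11 = 2^(2 + 1) + 2 + 1 (b=2); 2→3: 3^(3 + 1) + 3 + 1 = 85; 85−1 = 84
i=1: 84 = 3^(3 + 1) + 3 (b=3); 3→4: 4^(4 + 1) + 4 = 1028; 1028−1 = 1027
i=2: 1027 = 4^(4 + 1) + 3 (b=4); 4→5: 5^(5 + 1) + 3 = 15628; 15628−1 = 15627
i=3: 15627 = 5^(5 + 1) + 2 (b=5); 5→6: 6^(6 + 1) + 2 = 279938; 279938−1 = 279937
i=4: 279937 = 6^(6 + 1) + 1 (b=6); 6→7: 7^(7 + 1) + 1 = 5764802; 5764802−1 = 5764801
i=5: 5764801 = 7^(7 + 1) (b=7); 7→8: 8^(8 + 1) = 134217728; 134217728−1 = 134217727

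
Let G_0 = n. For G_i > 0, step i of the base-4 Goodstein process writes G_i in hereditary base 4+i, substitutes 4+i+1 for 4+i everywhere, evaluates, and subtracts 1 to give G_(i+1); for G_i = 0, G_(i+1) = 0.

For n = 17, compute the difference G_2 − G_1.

base 4: 17 = 4^2 + 1; at 5: 5^2 + 1 = 26; next = 25
base 5: 25 = 5^2; at 6: 6^2 = 36; next = 35

10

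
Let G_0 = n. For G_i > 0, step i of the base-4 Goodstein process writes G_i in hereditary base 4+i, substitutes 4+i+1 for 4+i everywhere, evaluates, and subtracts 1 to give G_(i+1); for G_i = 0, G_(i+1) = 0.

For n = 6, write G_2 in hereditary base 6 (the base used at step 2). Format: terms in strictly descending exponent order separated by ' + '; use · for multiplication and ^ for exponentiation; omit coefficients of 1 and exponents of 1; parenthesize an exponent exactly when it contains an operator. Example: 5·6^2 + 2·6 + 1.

G_0 = 6. HB_4(6) = 4 + 2. Bump = 7. G_1 = 6.
G_1 = 6. HB_5(6) = 5 + 1. Bump = 7. G_2 = 6.
G_2 = 6. HB_6(6) = 6. Bump = 7. G_3 = 6.

6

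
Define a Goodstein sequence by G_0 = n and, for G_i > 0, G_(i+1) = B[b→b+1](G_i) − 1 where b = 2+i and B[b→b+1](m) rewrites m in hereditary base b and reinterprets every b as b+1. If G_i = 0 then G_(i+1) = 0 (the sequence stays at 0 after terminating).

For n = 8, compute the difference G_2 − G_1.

473

base 2: 8 = 2^(2 + 1); at 3: 3^(3 + 1) = 81; next = 80
base 3: 80 = 2·3^3 + 2·3^2 + 2·3 + 2; at 4: 2·4^4 + 2·4^2 + 2·4 + 2 = 554; next = 553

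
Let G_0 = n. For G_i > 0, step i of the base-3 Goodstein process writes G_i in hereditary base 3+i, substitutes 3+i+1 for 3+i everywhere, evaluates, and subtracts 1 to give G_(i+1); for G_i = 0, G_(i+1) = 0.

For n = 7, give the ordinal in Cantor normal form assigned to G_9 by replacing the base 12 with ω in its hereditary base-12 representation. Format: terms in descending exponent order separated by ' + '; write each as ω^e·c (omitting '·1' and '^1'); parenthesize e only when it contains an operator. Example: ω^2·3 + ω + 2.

G_0=7  [base 3] 2·3 + 1  →[3↦4]→  2·4 + 1 = 9  −1 ⇒ G_1=8
G_1=8  [base 4] 2·4  →[4↦5]→  2·5 = 10  −1 ⇒ G_2=9
G_2=9  [base 5] 5 + 4  →[5↦6]→  6 + 4 = 10  −1 ⇒ G_3=9
G_3=9  [base 6] 6 + 3  →[6↦7]→  7 + 3 = 10  −1 ⇒ G_4=9
G_4=9  [base 7] 7 + 2  →[7↦8]→  8 + 2 = 10  −1 ⇒ G_5=9
G_5=9  [base 8] 8 + 1  →[8↦9]→  9 + 1 = 10  −1 ⇒ G_6=9
G_6=9  [base 9] 9  →[9↦10]→  10 = 10  −1 ⇒ G_7=9
G_7=9  [base 10] 9  →[10↦11]→  9 = 9  −1 ⇒ G_8=8
G_8=8  [base 11] 8  →[11↦12]→  8 = 8  −1 ⇒ G_9=7

7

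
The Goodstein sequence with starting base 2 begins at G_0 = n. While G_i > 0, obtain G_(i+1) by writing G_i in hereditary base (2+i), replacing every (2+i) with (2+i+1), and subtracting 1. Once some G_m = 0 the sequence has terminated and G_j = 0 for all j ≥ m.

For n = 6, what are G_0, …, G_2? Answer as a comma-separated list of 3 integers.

6, 29, 257

i=0: 6 = 2^2 + 2 (b=2); 2→3: 3^3 + 3 = 30; 30−1 = 29
i=1: 29 = 3^3 + 2 (b=3); 3→4: 4^4 + 2 = 258; 258−1 = 257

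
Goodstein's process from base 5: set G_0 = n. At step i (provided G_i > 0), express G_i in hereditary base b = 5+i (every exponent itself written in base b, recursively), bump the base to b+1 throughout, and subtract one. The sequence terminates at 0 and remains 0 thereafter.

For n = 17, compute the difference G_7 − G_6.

1

[0] 17 ≡ 3·5 + 2 (base 5). Lift 6: 20. −1: 19.
[1] 19 ≡ 3·6 + 1 (base 6). Lift 7: 22. −1: 21.
[2] 21 ≡ 3·7 (base 7). Lift 8: 24. −1: 23.
[3] 23 ≡ 2·8 + 7 (base 8). Lift 9: 25. −1: 24.
[4] 24 ≡ 2·9 + 6 (base 9). Lift 10: 26. −1: 25.
[5] 25 ≡ 2·10 + 5 (base 10). Lift 11: 27. −1: 26.
[6] 26 ≡ 2·11 + 4 (base 11). Lift 12: 28. −1: 27.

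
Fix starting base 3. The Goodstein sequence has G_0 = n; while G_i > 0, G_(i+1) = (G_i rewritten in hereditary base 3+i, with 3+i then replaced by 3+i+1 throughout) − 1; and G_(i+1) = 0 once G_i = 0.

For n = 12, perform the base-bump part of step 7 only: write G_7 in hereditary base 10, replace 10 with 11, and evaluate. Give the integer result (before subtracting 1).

i=0: 12 = 3^2 + 3 (b=3); 3→4: 4^2 + 4 = 20; 20−1 = 19
i=1: 19 = 4^2 + 3 (b=4); 4→5: 5^2 + 3 = 28; 28−1 = 27
i=2: 27 = 5^2 + 2 (b=5); 5→6: 6^2 + 2 = 38; 38−1 = 37
i=3: 37 = 6^2 + 1 (b=6); 6→7: 7^2 + 1 = 50; 50−1 = 49
i=4: 49 = 7^2 (b=7); 7→8: 8^2 = 64; 64−1 = 63
i=5: 63 = 7·8 + 7 (b=8); 8→9: 7·9 + 7 = 70; 70−1 = 69
i=6: 69 = 7·9 + 6 (b=9); 9→10: 7·10 + 6 = 76; 76−1 = 75

82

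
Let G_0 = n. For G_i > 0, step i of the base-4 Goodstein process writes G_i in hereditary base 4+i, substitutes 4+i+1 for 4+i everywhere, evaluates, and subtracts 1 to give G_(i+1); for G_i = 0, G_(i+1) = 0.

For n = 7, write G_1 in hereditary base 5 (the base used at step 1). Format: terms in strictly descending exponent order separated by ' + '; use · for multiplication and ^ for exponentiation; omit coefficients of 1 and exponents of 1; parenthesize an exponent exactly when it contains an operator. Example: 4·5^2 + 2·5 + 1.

5 + 2

step 0: 7 = 4 + 3; sub 5 for 4: 5 + 3; = 8; G_1 = 8−1 = 7
step 1: 7 = 5 + 2; sub 6 for 5: 6 + 2; = 8; G_2 = 8−1 = 7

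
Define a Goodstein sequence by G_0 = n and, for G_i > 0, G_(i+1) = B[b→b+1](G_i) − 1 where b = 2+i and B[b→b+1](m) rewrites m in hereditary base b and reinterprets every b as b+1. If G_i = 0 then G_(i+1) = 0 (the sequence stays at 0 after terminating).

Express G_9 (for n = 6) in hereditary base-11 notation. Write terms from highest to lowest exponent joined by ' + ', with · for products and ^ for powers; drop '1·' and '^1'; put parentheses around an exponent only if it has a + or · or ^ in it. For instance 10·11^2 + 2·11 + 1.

6 —HB2→ 2^2 + 2 —bump→ 3^3 + 3 = 30 —(−1)→ 29
29 —HB3→ 3^3 + 2 —bump→ 4^4 + 2 = 258 —(−1)→ 257
257 —HB4→ 4^4 + 1 —bump→ 5^5 + 1 = 3126 —(−1)→ 3125
3125 —HB5→ 5^5 —bump→ 6^6 = 46656 —(−1)→ 46655
46655 —HB6→ 5·6^5 + 5·6^4 + 5·6^3 + 5·6^2 + 5·6 + 5 —bump→ 5·7^5 + 5·7^4 + 5·7^3 + 5·7^2 + 5·7 + 5 = 98040 —(−1)→ 98039
98039 —HB7→ 5·7^5 + 5·7^4 + 5·7^3 + 5·7^2 + 5·7 + 4 —bump→ 5·8^5 + 5·8^4 + 5·8^3 + 5·8^2 + 5·8 + 4 = 187244 —(−1)→ 187243
187243 —HB8→ 5·8^5 + 5·8^4 + 5·8^3 + 5·8^2 + 5·8 + 3 —bump→ 5·9^5 + 5·9^4 + 5·9^3 + 5·9^2 + 5·9 + 3 = 332148 —(−1)→ 332147
332147 —HB9→ 5·9^5 + 5·9^4 + 5·9^3 + 5·9^2 + 5·9 + 2 —bump→ 5·10^5 + 5·10^4 + 5·10^3 + 5·10^2 + 5·10 + 2 = 555552 —(−1)→ 555551
555551 —HB10→ 5·10^5 + 5·10^4 + 5·10^3 + 5·10^2 + 5·10 + 1 —bump→ 5·11^5 + 5·11^4 + 5·11^3 + 5·11^2 + 5·11 + 1 = 885776 —(−1)→ 885775

5·11^5 + 5·11^4 + 5·11^3 + 5·11^2 + 5·11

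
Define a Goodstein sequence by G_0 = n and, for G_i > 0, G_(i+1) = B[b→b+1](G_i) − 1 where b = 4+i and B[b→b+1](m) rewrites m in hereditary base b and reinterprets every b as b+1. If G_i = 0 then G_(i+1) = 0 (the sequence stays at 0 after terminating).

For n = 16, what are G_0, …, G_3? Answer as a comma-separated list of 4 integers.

16, 24, 27, 30

G_0=16  [base 4] 4^2  →[4↦5]→  5^2 = 25  −1 ⇒ G_1=24
G_1=24  [base 5] 4·5 + 4  →[5↦6]→  4·6 + 4 = 28  −1 ⇒ G_2=27
G_2=27  [base 6] 4·6 + 3  →[6↦7]→  4·7 + 3 = 31  −1 ⇒ G_3=30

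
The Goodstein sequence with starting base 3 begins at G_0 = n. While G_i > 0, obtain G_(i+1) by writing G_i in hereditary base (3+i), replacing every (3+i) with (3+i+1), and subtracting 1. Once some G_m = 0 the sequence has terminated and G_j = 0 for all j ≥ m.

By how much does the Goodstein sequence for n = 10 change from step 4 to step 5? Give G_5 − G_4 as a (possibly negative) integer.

(0) 10|_3 = 3^2 + 1 ↦ 4^2 + 1|_4 = 17 ⇒ 16
(1) 16|_4 = 4^2 ↦ 5^2|_5 = 25 ⇒ 24
(2) 24|_5 = 4·5 + 4 ↦ 4·6 + 4|_6 = 28 ⇒ 27
(3) 27|_6 = 4·6 + 3 ↦ 4·7 + 3|_7 = 31 ⇒ 30
(4) 30|_7 = 4·7 + 2 ↦ 4·8 + 2|_8 = 34 ⇒ 33

3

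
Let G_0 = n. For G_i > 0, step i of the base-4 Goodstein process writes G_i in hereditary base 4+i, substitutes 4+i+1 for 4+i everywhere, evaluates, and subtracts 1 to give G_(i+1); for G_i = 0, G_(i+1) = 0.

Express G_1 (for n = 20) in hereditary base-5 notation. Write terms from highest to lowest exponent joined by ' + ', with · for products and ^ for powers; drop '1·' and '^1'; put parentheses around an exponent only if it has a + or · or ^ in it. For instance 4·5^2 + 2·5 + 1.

5^2 + 4

G_0=20  [base 4] 4^2 + 4  →[4↦5]→  5^2 + 5 = 30  −1 ⇒ G_1=29
G_1=29  [base 5] 5^2 + 4  →[5↦6]→  6^2 + 4 = 40  −1 ⇒ G_2=39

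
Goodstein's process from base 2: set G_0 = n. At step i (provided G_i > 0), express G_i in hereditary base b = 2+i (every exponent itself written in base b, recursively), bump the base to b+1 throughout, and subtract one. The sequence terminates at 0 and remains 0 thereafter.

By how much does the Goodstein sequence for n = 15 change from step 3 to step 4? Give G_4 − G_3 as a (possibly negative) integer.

[0] 15 ≡ 2^(2 + 1) + 2^2 + 2 + 1 (base 2). Lift 3: 112. −1: 111.
[1] 111 ≡ 3^(3 + 1) + 3^3 + 3 (base 3). Lift 4: 1284. −1: 1283.
[2] 1283 ≡ 4^(4 + 1) + 4^4 + 3 (base 4). Lift 5: 18753. −1: 18752.
[3] 18752 ≡ 5^(5 + 1) + 5^5 + 2 (base 5). Lift 6: 326594. −1: 326593.

307841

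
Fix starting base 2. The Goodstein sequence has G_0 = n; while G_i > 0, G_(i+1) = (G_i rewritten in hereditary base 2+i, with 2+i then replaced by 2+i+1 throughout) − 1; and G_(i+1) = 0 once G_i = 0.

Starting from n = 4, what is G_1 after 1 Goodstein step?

26

4 —HB2→ 2^2 —bump→ 3^3 = 27 —(−1)→ 26
26 —HB3→ 2·3^2 + 2·3 + 2 —bump→ 2·4^2 + 2·4 + 2 = 42 —(−1)→ 41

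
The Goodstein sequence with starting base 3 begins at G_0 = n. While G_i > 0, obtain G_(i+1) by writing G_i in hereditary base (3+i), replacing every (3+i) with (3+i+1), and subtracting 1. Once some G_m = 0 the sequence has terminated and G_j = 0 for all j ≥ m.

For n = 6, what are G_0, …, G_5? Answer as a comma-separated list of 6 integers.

G_0 = 6. HB_3(6) = 2·3. Bump = 8. G_1 = 7.
G_1 = 7. HB_4(7) = 4 + 3. Bump = 8. G_2 = 7.
G_2 = 7. HB_5(7) = 5 + 2. Bump = 8. G_3 = 7.
G_3 = 7. HB_6(7) = 6 + 1. Bump = 8. G_4 = 7.
G_4 = 7. HB_7(7) = 7. Bump = 8. G_5 = 7.

6, 7, 7, 7, 7, 7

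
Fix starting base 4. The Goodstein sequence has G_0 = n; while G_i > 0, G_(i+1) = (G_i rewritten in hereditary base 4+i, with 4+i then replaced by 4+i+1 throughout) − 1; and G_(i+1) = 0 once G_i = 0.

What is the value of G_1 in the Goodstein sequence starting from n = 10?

step 0: 10 = 2·4 + 2; sub 5 for 4: 2·5 + 2; = 12; G_1 = 12−1 = 11
step 1: 11 = 2·5 + 1; sub 6 for 5: 2·6 + 1; = 13; G_2 = 13−1 = 12

11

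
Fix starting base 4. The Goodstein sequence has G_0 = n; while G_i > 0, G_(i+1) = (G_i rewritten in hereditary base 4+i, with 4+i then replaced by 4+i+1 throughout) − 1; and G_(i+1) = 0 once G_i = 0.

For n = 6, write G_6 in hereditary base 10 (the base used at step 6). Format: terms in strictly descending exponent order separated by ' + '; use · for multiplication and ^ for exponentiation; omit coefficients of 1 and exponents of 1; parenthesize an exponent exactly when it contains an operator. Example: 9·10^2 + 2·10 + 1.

6 —HB4→ 4 + 2 —bump→ 5 + 2 = 7 —(−1)→ 6
6 —HB5→ 5 + 1 —bump→ 6 + 1 = 7 —(−1)→ 6
6 —HB6→ 6 —bump→ 7 = 7 —(−1)→ 6
6 —HB7→ 6 —bump→ 6 = 6 —(−1)→ 5
5 —HB8→ 5 —bump→ 5 = 5 —(−1)→ 4
4 —HB9→ 4 —bump→ 4 = 4 —(−1)→ 3
3 —HB10→ 3 —bump→ 3 = 3 —(−1)→ 2

3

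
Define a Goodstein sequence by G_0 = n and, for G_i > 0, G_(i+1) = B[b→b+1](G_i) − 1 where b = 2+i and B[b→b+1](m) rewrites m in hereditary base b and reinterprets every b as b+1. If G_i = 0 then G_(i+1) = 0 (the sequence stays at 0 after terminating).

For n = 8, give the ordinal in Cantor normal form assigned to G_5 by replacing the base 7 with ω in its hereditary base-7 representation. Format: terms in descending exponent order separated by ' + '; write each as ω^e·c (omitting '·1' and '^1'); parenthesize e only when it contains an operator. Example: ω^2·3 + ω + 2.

G_0 = 8. HB_2(8) = 2^(2 + 1). Bump = 81. G_1 = 80.
G_1 = 80. HB_3(80) = 2·3^3 + 2·3^2 + 2·3 + 2. Bump = 554. G_2 = 553.
G_2 = 553. HB_4(553) = 2·4^4 + 2·4^2 + 2·4 + 1. Bump = 6311. G_3 = 6310.
G_3 = 6310. HB_5(6310) = 2·5^5 + 2·5^2 + 2·5. Bump = 93396. G_4 = 93395.
G_4 = 93395. HB_6(93395) = 2·6^6 + 2·6^2 + 6 + 5. Bump = 1647196. G_5 = 1647195.
G_5 = 1647195. HB_7(1647195) = 2·7^7 + 2·7^2 + 7 + 4. Bump = 33554572. G_6 = 33554571.

ω^ω·2 + ω^2·2 + ω + 4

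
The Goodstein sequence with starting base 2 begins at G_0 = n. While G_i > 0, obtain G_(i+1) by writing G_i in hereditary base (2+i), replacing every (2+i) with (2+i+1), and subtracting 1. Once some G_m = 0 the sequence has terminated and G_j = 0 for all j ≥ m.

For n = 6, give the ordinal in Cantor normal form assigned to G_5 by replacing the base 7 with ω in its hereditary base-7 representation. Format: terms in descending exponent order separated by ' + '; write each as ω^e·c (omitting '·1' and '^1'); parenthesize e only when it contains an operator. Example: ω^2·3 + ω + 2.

ω^5·5 + ω^4·5 + ω^3·5 + ω^2·5 + ω·5 + 4

base 2: 6 = 2^2 + 2; at 3: 3^3 + 3 = 30; next = 29
base 3: 29 = 3^3 + 2; at 4: 4^4 + 2 = 258; next = 257
base 4: 257 = 4^4 + 1; at 5: 5^5 + 1 = 3126; next = 3125
base 5: 3125 = 5^5; at 6: 6^6 = 46656; next = 46655
base 6: 46655 = 5·6^5 + 5·6^4 + 5·6^3 + 5·6^2 + 5·6 + 5; at 7: 5·7^5 + 5·7^4 + 5·7^3 + 5·7^2 + 5·7 + 5 = 98040; next = 98039
base 7: 98039 = 5·7^5 + 5·7^4 + 5·7^3 + 5·7^2 + 5·7 + 4; at 8: 5·8^5 + 5·8^4 + 5·8^3 + 5·8^2 + 5·8 + 4 = 187244; next = 187243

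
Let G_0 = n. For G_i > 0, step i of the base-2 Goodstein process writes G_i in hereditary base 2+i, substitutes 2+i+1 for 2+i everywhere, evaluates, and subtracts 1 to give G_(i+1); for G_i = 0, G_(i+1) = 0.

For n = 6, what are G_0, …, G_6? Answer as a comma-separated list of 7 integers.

[0] 6 ≡ 2^2 + 2 (base 2). Lift 3: 30. −1: 29.
[1] 29 ≡ 3^3 + 2 (base 3). Lift 4: 258. −1: 257.
[2] 257 ≡ 4^4 + 1 (base 4). Lift 5: 3126. −1: 3125.
[3] 3125 ≡ 5^5 (base 5). Lift 6: 46656. −1: 46655.
[4] 46655 ≡ 5·6^5 + 5·6^4 + 5·6^3 + 5·6^2 + 5·6 + 5 (base 6). Lift 7: 98040. −1: 98039.
[5] 98039 ≡ 5·7^5 + 5·7^4 + 5·7^3 + 5·7^2 + 5·7 + 4 (base 7). Lift 8: 187244. −1: 187243.

6, 29, 257, 3125, 46655, 98039, 187243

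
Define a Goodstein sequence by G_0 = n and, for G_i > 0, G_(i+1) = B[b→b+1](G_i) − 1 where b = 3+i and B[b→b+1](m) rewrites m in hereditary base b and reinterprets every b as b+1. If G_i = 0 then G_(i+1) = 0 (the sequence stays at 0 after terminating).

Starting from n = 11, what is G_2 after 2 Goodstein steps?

25

base 3: 11 = 3^2 + 2; at 4: 4^2 + 2 = 18; next = 17
base 4: 17 = 4^2 + 1; at 5: 5^2 + 1 = 26; next = 25
base 5: 25 = 5^2; at 6: 6^2 = 36; next = 35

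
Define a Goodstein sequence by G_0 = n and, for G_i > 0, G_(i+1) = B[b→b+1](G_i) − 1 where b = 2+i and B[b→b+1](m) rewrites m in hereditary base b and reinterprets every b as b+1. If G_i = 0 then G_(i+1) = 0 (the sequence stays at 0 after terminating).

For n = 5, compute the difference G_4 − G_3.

308

G_0 = 5. HB_2(5) = 2^2 + 1. Bump = 28. G_1 = 27.
G_1 = 27. HB_3(27) = 3^3. Bump = 256. G_2 = 255.
G_2 = 255. HB_4(255) = 3·4^3 + 3·4^2 + 3·4 + 3. Bump = 468. G_3 = 467.
G_3 = 467. HB_5(467) = 3·5^3 + 3·5^2 + 3·5 + 2. Bump = 776. G_4 = 775.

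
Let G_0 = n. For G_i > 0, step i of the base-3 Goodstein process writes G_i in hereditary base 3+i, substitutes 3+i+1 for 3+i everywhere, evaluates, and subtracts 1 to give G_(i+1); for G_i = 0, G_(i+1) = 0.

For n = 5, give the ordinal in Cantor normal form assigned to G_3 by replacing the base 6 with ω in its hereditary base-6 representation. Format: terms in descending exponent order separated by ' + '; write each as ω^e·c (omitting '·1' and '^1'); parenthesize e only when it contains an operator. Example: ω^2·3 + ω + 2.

[0] 5 ≡ 3 + 2 (base 3). Lift 4: 6. −1: 5.
[1] 5 ≡ 4 + 1 (base 4). Lift 5: 6. −1: 5.
[2] 5 ≡ 5 (base 5). Lift 6: 6. −1: 5.
[3] 5 ≡ 5 (base 6). Lift 7: 5. −1: 4.

5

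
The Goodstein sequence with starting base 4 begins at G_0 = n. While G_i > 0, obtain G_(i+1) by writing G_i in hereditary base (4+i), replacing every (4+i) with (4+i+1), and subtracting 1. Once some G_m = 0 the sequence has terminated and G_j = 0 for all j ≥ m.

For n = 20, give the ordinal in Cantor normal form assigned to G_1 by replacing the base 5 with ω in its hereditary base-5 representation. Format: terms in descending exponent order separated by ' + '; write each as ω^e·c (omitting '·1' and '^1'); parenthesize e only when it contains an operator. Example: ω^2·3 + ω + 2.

ω^2 + 4

base 4: 20 = 4^2 + 4; at 5: 5^2 + 5 = 30; next = 29
base 5: 29 = 5^2 + 4; at 6: 6^2 + 4 = 40; next = 39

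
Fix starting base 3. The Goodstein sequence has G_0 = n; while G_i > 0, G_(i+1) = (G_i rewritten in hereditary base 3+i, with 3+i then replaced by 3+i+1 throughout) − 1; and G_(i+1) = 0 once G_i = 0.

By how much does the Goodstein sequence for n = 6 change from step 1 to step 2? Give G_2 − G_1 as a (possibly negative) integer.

G_0=6  [base 3] 2·3  →[3↦4]→  2·4 = 8  −1 ⇒ G_1=7
G_1=7  [base 4] 4 + 3  →[4↦5]→  5 + 3 = 8  −1 ⇒ G_2=7

0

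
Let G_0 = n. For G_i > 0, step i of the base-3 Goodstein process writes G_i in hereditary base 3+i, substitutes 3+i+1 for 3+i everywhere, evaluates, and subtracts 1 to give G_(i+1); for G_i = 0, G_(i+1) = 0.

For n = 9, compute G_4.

21

base 3: 9 = 3^2; at 4: 4^2 = 16; next = 15
base 4: 15 = 3·4 + 3; at 5: 3·5 + 3 = 18; next = 17
base 5: 17 = 3·5 + 2; at 6: 3·6 + 2 = 20; next = 19
base 6: 19 = 3·6 + 1; at 7: 3·7 + 1 = 22; next = 21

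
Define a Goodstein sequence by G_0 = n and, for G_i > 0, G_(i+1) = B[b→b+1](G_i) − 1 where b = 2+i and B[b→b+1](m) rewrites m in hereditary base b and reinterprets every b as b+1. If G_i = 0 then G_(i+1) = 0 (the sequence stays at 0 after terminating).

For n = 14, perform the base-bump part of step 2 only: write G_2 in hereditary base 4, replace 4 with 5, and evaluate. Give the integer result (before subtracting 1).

step 0: 14 = 2^(2 + 1) + 2^2 + 2; sub 3 for 2: 3^(3 + 1) + 3^3 + 3; = 111; G_1 = 111−1 = 110
step 1: 110 = 3^(3 + 1) + 3^3 + 2; sub 4 for 3: 4^(4 + 1) + 4^4 + 2; = 1282; G_2 = 1282−1 = 1281

18751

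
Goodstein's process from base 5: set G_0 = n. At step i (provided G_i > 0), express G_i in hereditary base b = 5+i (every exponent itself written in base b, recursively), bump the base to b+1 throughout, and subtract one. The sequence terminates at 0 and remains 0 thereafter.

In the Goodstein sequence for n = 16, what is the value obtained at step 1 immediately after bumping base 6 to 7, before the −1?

21

step 0: 16 = 3·5 + 1; sub 6 for 5: 3·6 + 1; = 19; G_1 = 19−1 = 18
step 1: 18 = 3·6; sub 7 for 6: 3·7; = 21; G_2 = 21−1 = 20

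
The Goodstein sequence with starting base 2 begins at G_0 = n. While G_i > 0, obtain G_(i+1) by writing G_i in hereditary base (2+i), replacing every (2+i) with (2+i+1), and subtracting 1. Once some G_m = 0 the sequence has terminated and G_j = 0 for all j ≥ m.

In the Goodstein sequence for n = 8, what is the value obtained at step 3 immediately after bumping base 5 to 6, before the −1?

93396

G_0=8  [base 2] 2^(2 + 1)  →[2↦3]→  3^(3 + 1) = 81  −1 ⇒ G_1=80
G_1=80  [base 3] 2·3^3 + 2·3^2 + 2·3 + 2  →[3↦4]→  2·4^4 + 2·4^2 + 2·4 + 2 = 554  −1 ⇒ G_2=553
G_2=553  [base 4] 2·4^4 + 2·4^2 + 2·4 + 1  →[4↦5]→  2·5^5 + 2·5^2 + 2·5 + 1 = 6311  −1 ⇒ G_3=6310
G_3=6310  [base 5] 2·5^5 + 2·5^2 + 2·5  →[5↦6]→  2·6^6 + 2·6^2 + 2·6 = 93396  −1 ⇒ G_4=93395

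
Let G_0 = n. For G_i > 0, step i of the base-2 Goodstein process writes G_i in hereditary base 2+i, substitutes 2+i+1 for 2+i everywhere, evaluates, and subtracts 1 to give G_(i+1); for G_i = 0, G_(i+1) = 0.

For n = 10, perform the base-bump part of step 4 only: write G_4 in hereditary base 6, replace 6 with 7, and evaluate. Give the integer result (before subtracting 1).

i=0: 10 = 2^(2 + 1) + 2 (b=2); 2→3: 3^(3 + 1) + 3 = 84; 84−1 = 83
i=1: 83 = 3^(3 + 1) + 2 (b=3); 3→4: 4^(4 + 1) + 2 = 1026; 1026−1 = 1025
i=2: 1025 = 4^(4 + 1) + 1 (b=4); 4→5: 5^(5 + 1) + 1 = 15626; 15626−1 = 15625
i=3: 15625 = 5^(5 + 1) (b=5); 5→6: 6^(6 + 1) = 279936; 279936−1 = 279935
i=4: 279935 = 5·6^6 + 5·6^5 + 5·6^4 + 5·6^3 + 5·6^2 + 5·6 + 5 (b=6); 6→7: 5·7^7 + 5·7^5 + 5·7^4 + 5·7^3 + 5·7^2 + 5·7 + 5 = 4215755; 4215755−1 = 4215754

4215755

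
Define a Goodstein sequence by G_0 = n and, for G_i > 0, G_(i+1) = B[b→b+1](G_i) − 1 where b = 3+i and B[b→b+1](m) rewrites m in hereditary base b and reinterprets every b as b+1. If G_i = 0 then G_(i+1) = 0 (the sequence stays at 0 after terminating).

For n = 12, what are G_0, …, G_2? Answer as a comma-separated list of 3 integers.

12, 19, 27

i=0: 12 = 3^2 + 3 (b=3); 3→4: 4^2 + 4 = 20; 20−1 = 19
i=1: 19 = 4^2 + 3 (b=4); 4→5: 5^2 + 3 = 28; 28−1 = 27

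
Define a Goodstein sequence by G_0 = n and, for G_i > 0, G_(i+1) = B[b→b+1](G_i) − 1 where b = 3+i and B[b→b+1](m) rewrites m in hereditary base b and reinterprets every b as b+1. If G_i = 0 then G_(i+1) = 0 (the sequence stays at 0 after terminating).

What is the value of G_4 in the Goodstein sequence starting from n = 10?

30

10 —HB3→ 3^2 + 1 —bump→ 4^2 + 1 = 17 —(−1)→ 16
16 —HB4→ 4^2 —bump→ 5^2 = 25 —(−1)→ 24
24 —HB5→ 4·5 + 4 —bump→ 4·6 + 4 = 28 —(−1)→ 27
27 —HB6→ 4·6 + 3 —bump→ 4·7 + 3 = 31 —(−1)→ 30
30 —HB7→ 4·7 + 2 —bump→ 4·8 + 2 = 34 —(−1)→ 33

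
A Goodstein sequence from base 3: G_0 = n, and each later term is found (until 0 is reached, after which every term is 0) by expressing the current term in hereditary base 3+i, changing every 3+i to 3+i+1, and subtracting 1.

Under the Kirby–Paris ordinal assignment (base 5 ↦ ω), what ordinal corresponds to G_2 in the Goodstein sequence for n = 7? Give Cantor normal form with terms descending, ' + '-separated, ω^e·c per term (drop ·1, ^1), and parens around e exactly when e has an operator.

ω + 4

[0] 7 ≡ 2·3 + 1 (base 3). Lift 4: 9. −1: 8.
[1] 8 ≡ 2·4 (base 4). Lift 5: 10. −1: 9.
[2] 9 ≡ 5 + 4 (base 5). Lift 6: 10. −1: 9.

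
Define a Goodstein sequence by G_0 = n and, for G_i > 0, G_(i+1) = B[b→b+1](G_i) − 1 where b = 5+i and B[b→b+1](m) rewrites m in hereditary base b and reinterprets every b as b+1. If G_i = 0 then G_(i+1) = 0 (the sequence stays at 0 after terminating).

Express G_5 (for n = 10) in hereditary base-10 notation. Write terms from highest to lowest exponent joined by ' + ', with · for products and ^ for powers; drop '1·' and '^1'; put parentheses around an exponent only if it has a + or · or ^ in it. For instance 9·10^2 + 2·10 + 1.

base 5: 10 = 2·5; at 6: 2·6 = 12; next = 11
base 6: 11 = 6 + 5; at 7: 7 + 5 = 12; next = 11
base 7: 11 = 7 + 4; at 8: 8 + 4 = 12; next = 11
base 8: 11 = 8 + 3; at 9: 9 + 3 = 12; next = 11
base 9: 11 = 9 + 2; at 10: 10 + 2 = 12; next = 11
base 10: 11 = 10 + 1; at 11: 11 + 1 = 12; next = 11

10 + 1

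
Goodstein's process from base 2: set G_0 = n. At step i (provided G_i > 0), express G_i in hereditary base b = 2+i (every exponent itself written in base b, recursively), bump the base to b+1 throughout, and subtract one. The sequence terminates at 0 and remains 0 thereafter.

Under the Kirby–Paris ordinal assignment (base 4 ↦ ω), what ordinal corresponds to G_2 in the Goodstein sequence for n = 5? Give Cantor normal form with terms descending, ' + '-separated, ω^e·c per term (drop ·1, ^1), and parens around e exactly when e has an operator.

ω^3·3 + ω^2·3 + ω·3 + 3

G_0 = 5. HB_2(5) = 2^2 + 1. Bump = 28. G_1 = 27.
G_1 = 27. HB_3(27) = 3^3. Bump = 256. G_2 = 255.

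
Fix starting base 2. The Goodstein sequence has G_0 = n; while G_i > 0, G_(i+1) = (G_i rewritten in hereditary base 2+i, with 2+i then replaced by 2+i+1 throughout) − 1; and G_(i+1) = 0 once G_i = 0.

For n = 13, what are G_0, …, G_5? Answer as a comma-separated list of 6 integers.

13, 108, 1279, 16092, 280711, 5765998

G_0=13  [base 2] 2^(2 + 1) + 2^2 + 1  →[2↦3]→  3^(3 + 1) + 3^3 + 1 = 109  −1 ⇒ G_1=108
G_1=108  [base 3] 3^(3 + 1) + 3^3  →[3↦4]→  4^(4 + 1) + 4^4 = 1280  −1 ⇒ G_2=1279
G_2=1279  [base 4] 4^(4 + 1) + 3·4^3 + 3·4^2 + 3·4 + 3  →[4↦5]→  5^(5 + 1) + 3·5^3 + 3·5^2 + 3·5 + 3 = 16093  −1 ⇒ G_3=16092
G_3=16092  [base 5] 5^(5 + 1) + 3·5^3 + 3·5^2 + 3·5 + 2  →[5↦6]→  6^(6 + 1) + 3·6^3 + 3·6^2 + 3·6 + 2 = 280712  −1 ⇒ G_4=280711
G_4=280711  [base 6] 6^(6 + 1) + 3·6^3 + 3·6^2 + 3·6 + 1  →[6↦7]→  7^(7 + 1) + 3·7^3 + 3·7^2 + 3·7 + 1 = 5765999  −1 ⇒ G_5=5765998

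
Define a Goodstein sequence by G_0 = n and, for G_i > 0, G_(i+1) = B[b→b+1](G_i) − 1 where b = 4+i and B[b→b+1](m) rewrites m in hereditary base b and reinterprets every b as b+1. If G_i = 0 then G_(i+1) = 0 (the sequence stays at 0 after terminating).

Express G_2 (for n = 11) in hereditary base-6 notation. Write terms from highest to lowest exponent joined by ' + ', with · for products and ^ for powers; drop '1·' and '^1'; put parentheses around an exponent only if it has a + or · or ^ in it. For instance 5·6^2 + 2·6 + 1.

2·6 + 1

G_0=11  [base 4] 2·4 + 3  →[4↦5]→  2·5 + 3 = 13  −1 ⇒ G_1=12
G_1=12  [base 5] 2·5 + 2  →[5↦6]→  2·6 + 2 = 14  −1 ⇒ G_2=13
G_2=13  [base 6] 2·6 + 1  →[6↦7]→  2·7 + 1 = 15  −1 ⇒ G_3=14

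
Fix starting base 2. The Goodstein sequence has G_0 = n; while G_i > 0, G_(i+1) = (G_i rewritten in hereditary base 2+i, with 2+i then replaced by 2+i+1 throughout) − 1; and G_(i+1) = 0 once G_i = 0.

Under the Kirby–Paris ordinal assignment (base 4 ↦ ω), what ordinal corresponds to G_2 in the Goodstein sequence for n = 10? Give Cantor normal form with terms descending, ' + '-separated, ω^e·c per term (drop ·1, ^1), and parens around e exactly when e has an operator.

ω^(ω + 1) + 1

base 2: 10 = 2^(2 + 1) + 2; at 3: 3^(3 + 1) + 3 = 84; next = 83
base 3: 83 = 3^(3 + 1) + 2; at 4: 4^(4 + 1) + 2 = 1026; next = 1025
base 4: 1025 = 4^(4 + 1) + 1; at 5: 5^(5 + 1) + 1 = 15626; next = 15625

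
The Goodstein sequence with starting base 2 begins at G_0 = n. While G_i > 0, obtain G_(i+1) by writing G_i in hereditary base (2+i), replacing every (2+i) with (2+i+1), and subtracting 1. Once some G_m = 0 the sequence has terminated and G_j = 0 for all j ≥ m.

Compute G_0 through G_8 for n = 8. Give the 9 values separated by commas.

8, 80, 553, 6310, 93395, 1647195, 33554571, 774841151, 20000000211

base 2: 8 = 2^(2 + 1); at 3: 3^(3 + 1) = 81; next = 80
base 3: 80 = 2·3^3 + 2·3^2 + 2·3 + 2; at 4: 2·4^4 + 2·4^2 + 2·4 + 2 = 554; next = 553
base 4: 553 = 2·4^4 + 2·4^2 + 2·4 + 1; at 5: 2·5^5 + 2·5^2 + 2·5 + 1 = 6311; next = 6310
base 5: 6310 = 2·5^5 + 2·5^2 + 2·5; at 6: 2·6^6 + 2·6^2 + 2·6 = 93396; next = 93395
base 6: 93395 = 2·6^6 + 2·6^2 + 6 + 5; at 7: 2·7^7 + 2·7^2 + 7 + 5 = 1647196; next = 1647195
base 7: 1647195 = 2·7^7 + 2·7^2 + 7 + 4; at 8: 2·8^8 + 2·8^2 + 8 + 4 = 33554572; next = 33554571
base 8: 33554571 = 2·8^8 + 2·8^2 + 8 + 3; at 9: 2·9^9 + 2·9^2 + 9 + 3 = 774841152; next = 774841151
base 9: 774841151 = 2·9^9 + 2·9^2 + 9 + 2; at 10: 2·10^10 + 2·10^2 + 10 + 2 = 20000000212; next = 20000000211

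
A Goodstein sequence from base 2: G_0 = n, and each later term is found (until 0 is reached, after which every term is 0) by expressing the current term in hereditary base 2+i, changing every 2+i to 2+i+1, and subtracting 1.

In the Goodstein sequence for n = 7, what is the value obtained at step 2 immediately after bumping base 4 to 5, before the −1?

[0] 7 ≡ 2^2 + 2 + 1 (base 2). Lift 3: 31. −1: 30.
[1] 30 ≡ 3^3 + 3 (base 3). Lift 4: 260. −1: 259.
[2] 259 ≡ 4^4 + 3 (base 4). Lift 5: 3128. −1: 3127.

3128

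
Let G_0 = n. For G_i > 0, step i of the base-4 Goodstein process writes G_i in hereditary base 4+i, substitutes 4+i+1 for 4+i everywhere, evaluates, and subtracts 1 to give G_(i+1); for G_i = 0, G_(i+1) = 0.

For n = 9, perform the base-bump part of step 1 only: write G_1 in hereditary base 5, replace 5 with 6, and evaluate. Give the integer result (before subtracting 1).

[0] 9 ≡ 2·4 + 1 (base 4). Lift 5: 11. −1: 10.
[1] 10 ≡ 2·5 (base 5). Lift 6: 12. −1: 11.

12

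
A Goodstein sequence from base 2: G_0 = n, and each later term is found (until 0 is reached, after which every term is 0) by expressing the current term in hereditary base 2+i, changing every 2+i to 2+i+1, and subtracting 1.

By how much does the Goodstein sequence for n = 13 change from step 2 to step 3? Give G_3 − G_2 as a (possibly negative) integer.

14813

G_0=13  [base 2] 2^(2 + 1) + 2^2 + 1  →[2↦3]→  3^(3 + 1) + 3^3 + 1 = 109  −1 ⇒ G_1=108
G_1=108  [base 3] 3^(3 + 1) + 3^3  →[3↦4]→  4^(4 + 1) + 4^4 = 1280  −1 ⇒ G_2=1279
G_2=1279  [base 4] 4^(4 + 1) + 3·4^3 + 3·4^2 + 3·4 + 3  →[4↦5]→  5^(5 + 1) + 3·5^3 + 3·5^2 + 3·5 + 3 = 16093  −1 ⇒ G_3=16092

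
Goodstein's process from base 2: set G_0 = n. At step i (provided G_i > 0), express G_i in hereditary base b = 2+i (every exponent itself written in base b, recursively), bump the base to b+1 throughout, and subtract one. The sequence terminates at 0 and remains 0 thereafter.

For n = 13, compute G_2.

1279

13 —HB2→ 2^(2 + 1) + 2^2 + 1 —bump→ 3^(3 + 1) + 3^3 + 1 = 109 —(−1)→ 108
108 —HB3→ 3^(3 + 1) + 3^3 —bump→ 4^(4 + 1) + 4^4 = 1280 —(−1)→ 1279
1279 —HB4→ 4^(4 + 1) + 3·4^3 + 3·4^2 + 3·4 + 3 —bump→ 5^(5 + 1) + 3·5^3 + 3·5^2 + 3·5 + 3 = 16093 —(−1)→ 16092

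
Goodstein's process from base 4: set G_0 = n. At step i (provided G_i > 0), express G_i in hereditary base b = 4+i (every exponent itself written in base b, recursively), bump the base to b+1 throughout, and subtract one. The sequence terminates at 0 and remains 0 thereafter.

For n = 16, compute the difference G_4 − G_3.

3

16 —HB4→ 4^2 —bump→ 5^2 = 25 —(−1)→ 24
24 —HB5→ 4·5 + 4 —bump→ 4·6 + 4 = 28 —(−1)→ 27
27 —HB6→ 4·6 + 3 —bump→ 4·7 + 3 = 31 —(−1)→ 30
30 —HB7→ 4·7 + 2 —bump→ 4·8 + 2 = 34 —(−1)→ 33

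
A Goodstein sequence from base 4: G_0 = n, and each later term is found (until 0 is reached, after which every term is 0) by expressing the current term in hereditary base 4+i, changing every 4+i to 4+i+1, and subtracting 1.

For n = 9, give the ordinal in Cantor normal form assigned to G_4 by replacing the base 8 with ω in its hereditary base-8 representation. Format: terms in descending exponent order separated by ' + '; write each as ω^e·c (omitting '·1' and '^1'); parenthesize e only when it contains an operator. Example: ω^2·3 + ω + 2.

base 4: 9 = 2·4 + 1; at 5: 2·5 + 1 = 11; next = 10
base 5: 10 = 2·5; at 6: 2·6 = 12; next = 11
base 6: 11 = 6 + 5; at 7: 7 + 5 = 12; next = 11
base 7: 11 = 7 + 4; at 8: 8 + 4 = 12; next = 11

ω + 3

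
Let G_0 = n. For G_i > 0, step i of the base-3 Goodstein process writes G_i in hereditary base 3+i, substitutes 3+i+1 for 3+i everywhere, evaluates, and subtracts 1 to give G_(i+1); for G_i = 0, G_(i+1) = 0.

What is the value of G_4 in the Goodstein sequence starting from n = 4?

G_0=4  [base 3] 3 + 1  →[3↦4]→  4 + 1 = 5  −1 ⇒ G_1=4
G_1=4  [base 4] 4  →[4↦5]→  5 = 5  −1 ⇒ G_2=4
G_2=4  [base 5] 4  →[5↦6]→  4 = 4  −1 ⇒ G_3=3
G_3=3  [base 6] 3  →[6↦7]→  3 = 3  −1 ⇒ G_4=2
G_4=2  [base 7] 2  →[7↦8]→  2 = 2  −1 ⇒ G_5=1

2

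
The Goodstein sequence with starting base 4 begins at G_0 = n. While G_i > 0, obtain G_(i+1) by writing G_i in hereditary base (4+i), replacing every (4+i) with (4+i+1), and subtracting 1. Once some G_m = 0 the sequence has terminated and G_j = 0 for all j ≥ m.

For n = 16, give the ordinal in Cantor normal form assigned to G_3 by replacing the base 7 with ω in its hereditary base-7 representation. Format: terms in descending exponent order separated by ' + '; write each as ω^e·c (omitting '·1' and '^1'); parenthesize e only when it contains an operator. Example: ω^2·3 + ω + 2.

ω·4 + 2

G_0=16  [base 4] 4^2  →[4↦5]→  5^2 = 25  −1 ⇒ G_1=24
G_1=24  [base 5] 4·5 + 4  →[5↦6]→  4·6 + 4 = 28  −1 ⇒ G_2=27
G_2=27  [base 6] 4·6 + 3  →[6↦7]→  4·7 + 3 = 31  −1 ⇒ G_3=30
G_3=30  [base 7] 4·7 + 2  →[7↦8]→  4·8 + 2 = 34  −1 ⇒ G_4=33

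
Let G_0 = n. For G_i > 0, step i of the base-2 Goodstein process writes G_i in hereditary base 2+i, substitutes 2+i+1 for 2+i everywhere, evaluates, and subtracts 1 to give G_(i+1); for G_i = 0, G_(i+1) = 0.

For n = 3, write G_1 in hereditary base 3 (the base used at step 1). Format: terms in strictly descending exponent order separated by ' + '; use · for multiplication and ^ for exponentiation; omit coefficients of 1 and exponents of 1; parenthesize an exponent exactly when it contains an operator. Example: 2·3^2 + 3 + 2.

3

(0) 3|_2 = 2 + 1 ↦ 3 + 1|_3 = 4 ⇒ 3
(1) 3|_3 = 3 ↦ 4|_4 = 4 ⇒ 3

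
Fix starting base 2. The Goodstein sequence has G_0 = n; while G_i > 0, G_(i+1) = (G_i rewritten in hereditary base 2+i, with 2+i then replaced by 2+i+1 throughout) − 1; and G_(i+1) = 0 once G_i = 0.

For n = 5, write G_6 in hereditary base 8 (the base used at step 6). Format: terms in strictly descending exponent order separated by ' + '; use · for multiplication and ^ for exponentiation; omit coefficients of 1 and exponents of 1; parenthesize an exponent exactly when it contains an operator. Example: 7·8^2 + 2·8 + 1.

3·8^3 + 3·8^2 + 2·8 + 7

base 2: 5 = 2^2 + 1; at 3: 3^3 + 1 = 28; next = 27
base 3: 27 = 3^3; at 4: 4^4 = 256; next = 255
base 4: 255 = 3·4^3 + 3·4^2 + 3·4 + 3; at 5: 3·5^3 + 3·5^2 + 3·5 + 3 = 468; next = 467
base 5: 467 = 3·5^3 + 3·5^2 + 3·5 + 2; at 6: 3·6^3 + 3·6^2 + 3·6 + 2 = 776; next = 775
base 6: 775 = 3·6^3 + 3·6^2 + 3·6 + 1; at 7: 3·7^3 + 3·7^2 + 3·7 + 1 = 1198; next = 1197
base 7: 1197 = 3·7^3 + 3·7^2 + 3·7; at 8: 3·8^3 + 3·8^2 + 3·8 = 1752; next = 1751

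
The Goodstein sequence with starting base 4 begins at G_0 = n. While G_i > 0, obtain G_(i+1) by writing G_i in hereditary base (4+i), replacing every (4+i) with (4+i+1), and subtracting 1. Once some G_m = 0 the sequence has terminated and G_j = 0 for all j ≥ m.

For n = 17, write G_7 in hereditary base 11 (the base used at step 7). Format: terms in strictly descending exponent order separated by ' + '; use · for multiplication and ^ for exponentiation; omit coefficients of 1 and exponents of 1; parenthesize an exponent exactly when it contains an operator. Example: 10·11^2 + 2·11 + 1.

G_0 = 17. HB_4(17) = 4^2 + 1. Bump = 26. G_1 = 25.
G_1 = 25. HB_5(25) = 5^2. Bump = 36. G_2 = 35.
G_2 = 35. HB_6(35) = 5·6 + 5. Bump = 40. G_3 = 39.
G_3 = 39. HB_7(39) = 5·7 + 4. Bump = 44. G_4 = 43.
G_4 = 43. HB_8(43) = 5·8 + 3. Bump = 48. G_5 = 47.
G_5 = 47. HB_9(47) = 5·9 + 2. Bump = 52. G_6 = 51.
G_6 = 51. HB_10(51) = 5·10 + 1. Bump = 56. G_7 = 55.
G_7 = 55. HB_11(55) = 5·11. Bump = 60. G_8 = 59.

5·11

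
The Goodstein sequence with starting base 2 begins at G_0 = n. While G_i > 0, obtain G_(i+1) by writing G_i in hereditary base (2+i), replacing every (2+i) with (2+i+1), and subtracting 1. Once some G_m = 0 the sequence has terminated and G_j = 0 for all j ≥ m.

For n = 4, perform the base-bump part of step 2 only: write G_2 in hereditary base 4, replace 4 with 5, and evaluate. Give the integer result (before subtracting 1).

61

4 —HB2→ 2^2 —bump→ 3^3 = 27 —(−1)→ 26
26 —HB3→ 2·3^2 + 2·3 + 2 —bump→ 2·4^2 + 2·4 + 2 = 42 —(−1)→ 41
41 —HB4→ 2·4^2 + 2·4 + 1 —bump→ 2·5^2 + 2·5 + 1 = 61 —(−1)→ 60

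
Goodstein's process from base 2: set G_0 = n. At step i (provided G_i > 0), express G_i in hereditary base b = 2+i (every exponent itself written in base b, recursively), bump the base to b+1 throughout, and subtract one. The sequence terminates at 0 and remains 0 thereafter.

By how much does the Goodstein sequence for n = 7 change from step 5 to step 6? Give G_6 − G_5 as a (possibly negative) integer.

15953672

step 0: 7 = 2^2 + 2 + 1; sub 3 for 2: 3^3 + 3 + 1; = 31; G_1 = 31−1 = 30
step 1: 30 = 3^3 + 3; sub 4 for 3: 4^4 + 4; = 260; G_2 = 260−1 = 259
step 2: 259 = 4^4 + 3; sub 5 for 4: 5^5 + 3; = 3128; G_3 = 3128−1 = 3127
step 3: 3127 = 5^5 + 2; sub 6 for 5: 6^6 + 2; = 46658; G_4 = 46658−1 = 46657
step 4: 46657 = 6^6 + 1; sub 7 for 6: 7^7 + 1; = 823544; G_5 = 823544−1 = 823543
step 5: 823543 = 7^7; sub 8 for 7: 8^8; = 16777216; G_6 = 16777216−1 = 16777215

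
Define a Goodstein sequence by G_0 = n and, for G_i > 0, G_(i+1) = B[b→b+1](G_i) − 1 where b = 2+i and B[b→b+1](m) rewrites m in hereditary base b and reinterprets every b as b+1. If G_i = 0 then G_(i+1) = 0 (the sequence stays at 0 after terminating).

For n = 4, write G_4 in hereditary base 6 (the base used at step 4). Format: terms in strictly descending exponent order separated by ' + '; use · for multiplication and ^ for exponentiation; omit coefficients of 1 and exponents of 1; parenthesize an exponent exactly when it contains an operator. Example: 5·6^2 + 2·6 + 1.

G_0 = 4. HB_2(4) = 2^2. Bump = 27. G_1 = 26.
G_1 = 26. HB_3(26) = 2·3^2 + 2·3 + 2. Bump = 42. G_2 = 41.
G_2 = 41. HB_4(41) = 2·4^2 + 2·4 + 1. Bump = 61. G_3 = 60.
G_3 = 60. HB_5(60) = 2·5^2 + 2·5. Bump = 84. G_4 = 83.
G_4 = 83. HB_6(83) = 2·6^2 + 6 + 5. Bump = 110. G_5 = 109.

2·6^2 + 6 + 5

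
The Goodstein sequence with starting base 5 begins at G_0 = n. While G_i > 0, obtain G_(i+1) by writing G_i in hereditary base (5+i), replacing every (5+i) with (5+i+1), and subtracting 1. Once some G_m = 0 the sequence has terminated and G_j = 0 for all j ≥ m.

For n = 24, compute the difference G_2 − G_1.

base 5: 24 = 4·5 + 4; at 6: 4·6 + 4 = 28; next = 27
base 6: 27 = 4·6 + 3; at 7: 4·7 + 3 = 31; next = 30

3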